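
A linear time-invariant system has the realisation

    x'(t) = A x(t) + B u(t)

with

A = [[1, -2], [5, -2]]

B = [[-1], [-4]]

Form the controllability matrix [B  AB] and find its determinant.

AB = [[7], [3]]
Controllability matrix C = [B  AB] = [[-1, 7], [-4, 3]]
det(C) = (-1)·3 - 7·(-4) = -3 - (-28) = 25
Since det(C) ≠ 0, rank(C) = 2 and the system is completely controllable.

25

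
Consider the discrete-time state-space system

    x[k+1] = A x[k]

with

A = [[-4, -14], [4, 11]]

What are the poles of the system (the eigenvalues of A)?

det(zI - A) = z^2 - (tr A)z + det A, with tr A = (-4) + 11 = 7 and det A = (-4)·11 - (-14)·4 = -44 - (-56) = 12.
So p(z) = det(zI - A) = z^2 - 7z + 12.
Factor z^2 - 7z + 12: two numbers with sum 7 and product 12 are 4 and 3, so z^2 - 7z + 12 = (z - 4)(z - 3).
Hence p(z) = (z - 4) (z - 3), with roots 3, 4.

3, 4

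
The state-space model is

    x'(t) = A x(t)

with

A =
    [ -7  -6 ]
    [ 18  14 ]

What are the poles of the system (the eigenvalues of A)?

det(sI - A) = s^2 - (tr A)s + det A, with tr A = (-7) + 14 = 7 and det A = (-7)·14 - (-6)·18 = -98 - (-108) = 10.
So p(s) = det(sI - A) = s^2 - 7s + 10.
Factor s^2 - 7s + 10: two numbers with sum 7 and product 10 are 5 and 2, so s^2 - 7s + 10 = (s - 5)(s - 2).
Hence p(s) = (s - 5) (s - 2), with roots 2, 5.
At least one eigenvalue has non-negative real part, so the system is not asymptotically stable.

2, 5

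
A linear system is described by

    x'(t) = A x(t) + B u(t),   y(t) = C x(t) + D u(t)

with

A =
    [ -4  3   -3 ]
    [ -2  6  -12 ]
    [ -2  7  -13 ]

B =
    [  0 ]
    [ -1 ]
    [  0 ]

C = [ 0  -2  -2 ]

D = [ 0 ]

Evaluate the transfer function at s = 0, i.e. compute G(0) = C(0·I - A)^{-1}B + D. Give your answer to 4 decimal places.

G(0) = C(-A)^{-1}B + D = -C A^{-1} B + D.
det A = -24, so A^{-1} = (1/-24)·adj(A) = [[-1/4, -3/4, 3/4], [1/12, -23/12, 7/4], [1/12, -11/12, 3/4]]
A^{-1} B = [3/4, 23/12, 11/12]^T
C A^{-1} B = -17/3
G(0) = D - C A^{-1} B = 0 - (-17/3) = 17/3 ≈ 5.6667

5.6667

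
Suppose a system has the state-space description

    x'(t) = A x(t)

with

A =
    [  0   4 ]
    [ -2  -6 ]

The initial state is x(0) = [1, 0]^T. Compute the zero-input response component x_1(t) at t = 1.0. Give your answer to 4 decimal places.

det(sI - A) = s^2 - (tr A)s + det A, with tr A = 0 + (-6) = -6 and det A = 0·(-6) - 4·(-2) = 0 - (-8) = 8.
So p(s) = det(sI - A) = s^2 + 6s + 8.
Factor s^2 + 6s + 8: two numbers with sum -6 and product 8 are -2 and -4, so s^2 + 6s + 8 = (s + 2)(s + 4).
Hence p(s) = (s + 2) (s + 4), with roots -4, -2.
The eigenvalues -4, -2 are distinct and real, so A is diagonalisable and x(t) = e^{At} x(0) = V diag(e^{λ_i t}) V^{-1} x(0), where the columns of V are the eigenvectors.
λ = -4: A - (-4)I = [[4, 4], [-2, -2]]. Row 1 gives 4·v1 + 4·v2 = 0, so take v_1 = [1, -1]^T.
λ = -2: A - (-2)I = [[2, 4], [-2, -4]]. Row 1 gives 2·v1 + 4·v2 = 0, so take v_2 = [2, -1]^T.
V = [v_1 v_2] = [[1, 2], [-1, -1]] has det V = 1, so V^{-1} = adj(V)/det V = [[-1, -2], [1, 1]].
Modal coordinates z(0) = V^{-1} x(0): (-1)·1 + (-2)·0 = -1; 1·1 + 1·0 = 1; so z(0) = [-1, 1]^T.
x_1(t) = Σ_i (v_i)_1 · z_i(0) · e^{λ_i t} (row 1 of V times the modal terms).
x_1(1.0) = 1·(-1)·e^{-4·1.0} + 2·1·e^{-2·1.0} = (-1)·0.018316 + 2·0.135335 = 0.2524.

0.2524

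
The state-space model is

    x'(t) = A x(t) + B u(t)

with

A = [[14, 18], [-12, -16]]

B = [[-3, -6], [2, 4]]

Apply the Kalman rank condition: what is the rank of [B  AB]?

AB = [[-6, -12], [4, 8]]
Controllability matrix C = [B  AB] = [[-3, -6, -6, -12], [2, 4, 4, 8]]
Every column of C is a scalar multiple of column 1 = [-3, 2] (multipliers 1, 2, 2, 4), so the columns span a one-dimensional space.
C ≠ 0, hence rank(C) = 1.
rank(C) = 1 < n = 2, so the pair (A, B) is not completely controllable.

1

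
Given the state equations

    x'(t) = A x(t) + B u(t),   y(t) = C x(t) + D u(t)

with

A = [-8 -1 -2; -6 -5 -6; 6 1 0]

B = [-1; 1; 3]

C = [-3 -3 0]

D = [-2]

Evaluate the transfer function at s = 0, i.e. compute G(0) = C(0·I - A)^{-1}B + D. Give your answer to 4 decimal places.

2.0000

G(0) = C(-A)^{-1}B + D = -C A^{-1} B + D.
det A = -60, so A^{-1} = (1/-60)·adj(A) = [[-1/10, 1/30, 1/15], [3/5, -1/5, 3/5], [-2/5, -1/30, -17/30]]
A^{-1} B = [1/3, 1, -4/3]^T
C A^{-1} B = -4
G(0) = D - C A^{-1} B = -2 - (-4) = 2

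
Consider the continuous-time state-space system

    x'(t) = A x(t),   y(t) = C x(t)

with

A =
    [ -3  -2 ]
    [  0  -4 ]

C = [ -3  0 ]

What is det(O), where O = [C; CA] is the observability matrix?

-18

CA = [[9, 6]]
Observability matrix O = [C; CA] = [[-3, 0], [9, 6]]
det(O) = (-3)·6 - 0·9 = -18 - 0 = -18
Since det(O) ≠ 0, rank(O) = 2 and the system is completely observable.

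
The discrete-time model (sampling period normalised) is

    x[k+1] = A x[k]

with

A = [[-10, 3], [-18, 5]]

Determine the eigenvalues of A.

-4, -1

det(zI - A) = z^2 - (tr A)z + det A, with tr A = (-10) + 5 = -5 and det A = (-10)·5 - 3·(-18) = -50 - (-54) = 4.
So p(z) = det(zI - A) = z^2 + 5z + 4.
Factor z^2 + 5z + 4: two numbers with sum -5 and product 4 are -1 and -4, so z^2 + 5z + 4 = (z + 1)(z + 4).
Hence p(z) = (z + 1) (z + 4), with roots -4, -1.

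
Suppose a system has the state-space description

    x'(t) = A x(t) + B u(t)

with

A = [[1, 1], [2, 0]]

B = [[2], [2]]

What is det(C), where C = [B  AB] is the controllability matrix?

0

AB = [[4], [4]]
Controllability matrix C = [B  AB] = [[2, 4], [2, 4]]
det(C) = 2·4 - 4·2 = 8 - 8 = 0
Since det(C) = 0, rank(C) < 2 and the system is not completely controllable.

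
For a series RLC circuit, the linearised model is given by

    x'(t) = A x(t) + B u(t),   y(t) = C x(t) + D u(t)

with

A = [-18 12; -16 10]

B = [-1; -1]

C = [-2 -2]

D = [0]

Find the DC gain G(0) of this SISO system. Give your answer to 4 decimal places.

0.6667

G(0) = C(-A)^{-1}B + D = -C A^{-1} B + D.
det A = 12, so A^{-1} = (1/12)·adj(A) = [[5/6, -1], [4/3, -3/2]]
A^{-1} B = [1/6, 1/6]^T
C A^{-1} B = -2/3
G(0) = D - C A^{-1} B = 0 - (-2/3) = 2/3 ≈ 0.6667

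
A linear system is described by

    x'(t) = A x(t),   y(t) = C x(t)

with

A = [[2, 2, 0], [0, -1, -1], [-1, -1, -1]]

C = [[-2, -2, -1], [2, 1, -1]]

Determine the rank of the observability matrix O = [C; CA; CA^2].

3

CA = [[-3, -1, 3], [5, 4, 0]]
CA^2 = [[-9, -8, -2], [10, 6, -4]]
Observability matrix O = [C; CA; CA^2] = [[-2, -2, -1], [2, 1, -1], [-3, -1, 3], [5, 4, 0], [-9, -8, -2], [10, 6, -4]]
Take the 3×3 submatrix of O formed by rows 1, 2, 3: [[-2, -2, -1], [2, 1, -1], [-3, -1, 3]]. Its determinant is (-2)·(1·3 - (-1)·(-1)) - (-2)·(2·3 - (-1)·(-3)) + (-1)·(2·(-1) - 1·(-3)) = (-2)·2 - (-2)·3 + (-1)·1 = 1 ≠ 0.
So rank(O) ≥ 3; since O has 3 columns, rank(O) = 3.
rank(O) = 3 = n, so the pair (A, C) is completely observable.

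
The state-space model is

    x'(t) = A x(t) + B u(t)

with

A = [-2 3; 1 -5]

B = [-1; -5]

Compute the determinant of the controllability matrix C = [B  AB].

AB = [[-13], [24]]
Controllability matrix C = [B  AB] = [[-1, -13], [-5, 24]]
det(C) = (-1)·24 - (-13)·(-5) = -24 - 65 = -89
Since det(C) ≠ 0, rank(C) = 2 and the system is completely controllable.

-89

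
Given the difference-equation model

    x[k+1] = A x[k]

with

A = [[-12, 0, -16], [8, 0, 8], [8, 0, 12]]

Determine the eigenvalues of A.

det(zI - A) = z^3 - (tr A)z^2 + (M11 + M22 + M33)z - det A, where Mii is the 2×2 principal minor of A obtained by deleting row i and column i.
tr A = (-12) + 0 + 12 = 0; M11 = 0·12 - 8·0 = 0 - 0 = 0; M22 = (-12)·12 - (-16)·8 = -144 - (-128) = -16; M33 = (-12)·0 - 0·8 = 0 - 0 = 0; sum of minors = -16.
det A = (-12)·(0·12 - 8·0) - 0·(8·12 - 8·8) + (-16)·(8·0 - 0·8) = (-12)·0 - 0·32 + (-16)·0 = 0.
So p(z) = det(zI - A) = z^3 - 16z.
The constant term is 0, so p(z) = z(z^2 - 16).
Factor z^2 - 16: two numbers with sum 0 and product -16 are 4 and -4, so z^2 - 16 = (z - 4)(z + 4).
Hence p(z) = z (z - 4) (z + 4), with roots -4, 0, 4.

-4, 0, 4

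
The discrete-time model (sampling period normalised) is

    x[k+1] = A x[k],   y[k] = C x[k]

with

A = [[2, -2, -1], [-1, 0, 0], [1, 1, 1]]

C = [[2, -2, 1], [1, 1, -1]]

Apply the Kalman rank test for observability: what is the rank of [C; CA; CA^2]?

CA = [[7, -3, -1], [0, -3, -2]]
CA^2 = [[16, -15, -8], [1, -2, -2]]
Observability matrix O = [C; CA; CA^2] = [[2, -2, 1], [1, 1, -1], [7, -3, -1], [0, -3, -2], [16, -15, -8], [1, -2, -2]]
Take the 3×3 submatrix of O formed by rows 1, 2, 3: [[2, -2, 1], [1, 1, -1], [7, -3, -1]]. Its determinant is 2·(1·(-1) - (-1)·(-3)) - (-2)·(1·(-1) - (-1)·7) + 1·(1·(-3) - 1·7) = 2·(-4) - (-2)·6 + 1·(-10) = -6 ≠ 0.
So rank(O) ≥ 3; since O has 3 columns, rank(O) = 3.
rank(O) = 3 = n, so the pair (A, C) is completely observable.

3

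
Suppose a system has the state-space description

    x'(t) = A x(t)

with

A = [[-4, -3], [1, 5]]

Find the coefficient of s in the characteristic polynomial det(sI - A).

-1

For a 2×2 matrix, det(sI - A) = s^2 - (tr A)s + det A.
tr A = 1, det A = -17.
So p(s) = s^2 - s - 17.
The coefficient of s is -1.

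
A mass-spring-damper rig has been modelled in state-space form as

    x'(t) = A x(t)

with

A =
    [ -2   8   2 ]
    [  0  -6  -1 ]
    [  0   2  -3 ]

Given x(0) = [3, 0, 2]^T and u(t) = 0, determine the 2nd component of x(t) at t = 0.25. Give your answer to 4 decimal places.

det(sI - A) = s^3 - (tr A)s^2 + (M11 + M22 + M33)s - det A, where Mii is the 2×2 principal minor of A obtained by deleting row i and column i.
tr A = (-2) + (-6) + (-3) = -11; M11 = (-6)·(-3) - (-1)·2 = 18 - (-2) = 20; M22 = (-2)·(-3) - 2·0 = 6 - 0 = 6; M33 = (-2)·(-6) - 8·0 = 12 - 0 = 12; sum of minors = 38.
det A = (-2)·((-6)·(-3) - (-1)·2) - 8·(0·(-3) - (-1)·0) + 2·(0·2 - (-6)·0) = (-2)·20 - 8·0 + 2·0 = -40.
So p(s) = det(sI - A) = s^3 + 11s^2 + 38s + 40.
Rational-root test: any integer root divides 40. Testing small divisors, s = -2 works: p(-2) = -8 + 44 + (-76) + 40 = 0, so (s + 2) is a factor.
Dividing, p(s) = (s + 2)(s^2 + 9s + 20).
Factor s^2 + 9s + 20: two numbers with sum -9 and product 20 are -4 and -5, so s^2 + 9s + 20 = (s + 4)(s + 5).
Hence p(s) = (s + 2) (s + 4) (s + 5), with roots -5, -4, -2.
The eigenvalues -5, -4, -2 are distinct and real, so A is diagonalisable and x(t) = e^{At} x(0) = V diag(e^{λ_i t}) V^{-1} x(0), where the columns of V are the eigenvectors.
λ = -5: A - (-5)I = [[3, 8, 2], [0, -1, -1], [0, 2, 2]]. v must be orthogonal to every row; (row 1) × (row 2) = [-6, 3, -3], so take v_1 = [2, -1, 1]^T.
λ = -4: A - (-4)I = [[2, 8, 2], [0, -2, -1], [0, 2, 1]]. v must be orthogonal to every row; (row 1) × (row 2) = [-4, 2, -4], so take v_2 = [2, -1, 2]^T.
λ = -2: A - (-2)I = [[0, 8, 2], [0, -4, -1], [0, 2, -1]]. v must be orthogonal to every row; (row 1) × (row 3) = [-12, 0, 0], so take v_3 = [-1, 0, 0]^T.
V = [v_1 v_2 v_3] = [[2, 2, -1], [-1, -1, 0], [1, 2, 0]] has det V = 1, so V^{-1} = adj(V)/det V = [[0, -2, -1], [0, 1, 1], [-1, -2, 0]].
Modal coordinates z(0) = V^{-1} x(0): 0·3 + (-2)·0 + (-1)·2 = -2; 0·3 + 1·0 + 1·2 = 2; (-1)·3 + (-2)·0 + 0·2 = -3; so z(0) = [-2, 2, -3]^T.
x_2(t) = Σ_i (v_i)_2 · z_i(0) · e^{λ_i t} (row 2 of V times the modal terms).
x_2(0.25) = (-1)·(-2)·e^{-5·0.25} + (-1)·2·e^{-4·0.25} + 0·(-3)·e^{-2·0.25} = 2·0.286505 + (-2)·0.367879 + 0·0.606531 = -0.1627.

-0.1627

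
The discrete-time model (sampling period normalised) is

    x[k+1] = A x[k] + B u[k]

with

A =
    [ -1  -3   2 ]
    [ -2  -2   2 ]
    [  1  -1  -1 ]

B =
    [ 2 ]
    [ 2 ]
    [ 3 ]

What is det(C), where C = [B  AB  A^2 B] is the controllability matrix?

0

AB = [[-2], [-2], [-3]]
A^2B = [[2], [2], [3]]
Controllability matrix C = [B  AB  A^2B] = [[2, -2, 2], [2, -2, 2], [3, -3, 3]]
Expanding along the first row, det(C) = 2·((-2)·3 - 2·(-3)) - (-2)·(2·3 - 2·3) + 2·(2·(-3) - (-2)·3) = 2·0 - (-2)·0 + 2·0 = 0
Since det(C) = 0, rank(C) < 3 and the system is not completely controllable.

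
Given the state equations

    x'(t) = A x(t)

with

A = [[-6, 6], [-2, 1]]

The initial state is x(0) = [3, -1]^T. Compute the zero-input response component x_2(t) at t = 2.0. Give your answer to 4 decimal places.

-0.1608

det(sI - A) = s^2 - (tr A)s + det A, with tr A = (-6) + 1 = -5 and det A = (-6)·1 - 6·(-2) = -6 - (-12) = 6.
So p(s) = det(sI - A) = s^2 + 5s + 6.
Factor s^2 + 5s + 6: two numbers with sum -5 and product 6 are -2 and -3, so s^2 + 5s + 6 = (s + 2)(s + 3).
Hence p(s) = (s + 2) (s + 3), with roots -3, -2.
The eigenvalues -3, -2 are distinct and real, so A is diagonalisable and x(t) = e^{At} x(0) = V diag(e^{λ_i t}) V^{-1} x(0), where the columns of V are the eigenvectors.
λ = -3: A - (-3)I = [[-3, 6], [-2, 4]]. Row 1 gives (-3)·v1 + 6·v2 = 0, so take v_1 = [2, 1]^T.
λ = -2: A - (-2)I = [[-4, 6], [-2, 3]]. Row 1 gives (-4)·v1 + 6·v2 = 0, so take v_2 = [3, 2]^T.
V = [v_1 v_2] = [[2, 3], [1, 2]] has det V = 1, so V^{-1} = adj(V)/det V = [[2, -3], [-1, 2]].
Modal coordinates z(0) = V^{-1} x(0): 2·3 + (-3)·(-1) = 9; (-1)·3 + 2·(-1) = -5; so z(0) = [9, -5]^T.
x_2(t) = Σ_i (v_i)_2 · z_i(0) · e^{λ_i t} (row 2 of V times the modal terms).
x_2(2.0) = 1·9·e^{-3·2.0} + 2·(-5)·e^{-2·2.0} = 9·0.002479 + (-10)·0.018316 = -0.1608.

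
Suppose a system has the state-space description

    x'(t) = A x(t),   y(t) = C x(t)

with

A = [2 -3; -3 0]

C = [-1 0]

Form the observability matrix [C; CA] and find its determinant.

CA = [[-2, 3]]
Observability matrix O = [C; CA] = [[-1, 0], [-2, 3]]
det(O) = (-1)·3 - 0·(-2) = -3 - 0 = -3
Since det(O) ≠ 0, rank(O) = 2 and the system is completely observable.

-3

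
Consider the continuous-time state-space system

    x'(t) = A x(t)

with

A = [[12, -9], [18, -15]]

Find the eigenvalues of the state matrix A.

det(sI - A) = s^2 - (tr A)s + det A, with tr A = 12 + (-15) = -3 and det A = 12·(-15) - (-9)·18 = -180 - (-162) = -18.
So p(s) = det(sI - A) = s^2 + 3s - 18.
Factor s^2 + 3s - 18: two numbers with sum -3 and product -18 are 3 and -6, so s^2 + 3s - 18 = (s - 3)(s + 6).
Hence p(s) = (s - 3) (s + 6), with roots -6, 3.
At least one eigenvalue has non-negative real part, so the system is not asymptotically stable.

-6, 3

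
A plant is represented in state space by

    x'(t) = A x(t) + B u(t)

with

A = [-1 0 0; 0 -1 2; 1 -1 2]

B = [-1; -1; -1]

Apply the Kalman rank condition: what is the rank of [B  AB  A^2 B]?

3

AB = [[1], [-1], [-2]]
A^2B = [[-1], [-3], [-2]]
Controllability matrix C = [B  AB  A^2B] = [[-1, 1, -1], [-1, -1, -3], [-1, -2, -2]]
det(C) = (-1)·((-1)·(-2) - (-3)·(-2)) - 1·((-1)·(-2) - (-3)·(-1)) + (-1)·((-1)·(-2) - (-1)·(-1)) = (-1)·(-4) - 1·(-1) + (-1)·1 = 4 ≠ 0, so rank(C) = 3.
rank(C) = 3 = n, so the pair (A, B) is completely controllable.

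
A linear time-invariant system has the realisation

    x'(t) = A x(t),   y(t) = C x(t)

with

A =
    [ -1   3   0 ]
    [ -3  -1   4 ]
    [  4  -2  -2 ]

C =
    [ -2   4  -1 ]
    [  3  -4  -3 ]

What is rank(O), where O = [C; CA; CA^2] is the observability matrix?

CA = [[-14, -8, 18], [-3, 19, -10]]
CA^2 = [[110, -70, -68], [-94, -8, 96]]
Observability matrix O = [C; CA; CA^2] = [[-2, 4, -1], [3, -4, -3], [-14, -8, 18], [-3, 19, -10], [110, -70, -68], [-94, -8, 96]]
Take the 3×3 submatrix of O formed by rows 1, 2, 3: [[-2, 4, -1], [3, -4, -3], [-14, -8, 18]]. Its determinant is (-2)·((-4)·18 - (-3)·(-8)) - 4·(3·18 - (-3)·(-14)) + (-1)·(3·(-8) - (-4)·(-14)) = (-2)·(-96) - 4·12 + (-1)·(-80) = 224 ≠ 0.
So rank(O) ≥ 3; since O has 3 columns, rank(O) = 3.
rank(O) = 3 = n, so the pair (A, C) is completely observable.

3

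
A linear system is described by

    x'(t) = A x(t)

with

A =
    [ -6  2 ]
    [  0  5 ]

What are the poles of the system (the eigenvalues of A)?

-6, 5

det(sI - A) = s^2 - (tr A)s + det A, with tr A = (-6) + 5 = -1 and det A = (-6)·5 - 2·0 = -30 - 0 = -30.
So p(s) = det(sI - A) = s^2 + s - 30.
Factor s^2 + s - 30: two numbers with sum -1 and product -30 are 5 and -6, so s^2 + s - 30 = (s - 5)(s + 6).
Hence p(s) = (s - 5) (s + 6), with roots -6, 5.
At least one eigenvalue has non-negative real part, so the system is not asymptotically stable.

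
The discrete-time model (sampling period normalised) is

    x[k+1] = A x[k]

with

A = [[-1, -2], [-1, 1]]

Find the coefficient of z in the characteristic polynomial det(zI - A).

0

For a 2×2 matrix, det(zI - A) = z^2 - (tr A)z + det A.
tr A = 0, det A = -3.
So p(z) = z^2 - 3.
The coefficient of z is 0.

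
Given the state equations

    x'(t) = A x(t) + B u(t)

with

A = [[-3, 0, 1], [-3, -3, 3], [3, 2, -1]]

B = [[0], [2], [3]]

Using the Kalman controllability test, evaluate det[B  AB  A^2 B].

-163

AB = [[3], [3], [1]]
A^2B = [[-8], [-15], [14]]
Controllability matrix C = [B  AB  A^2B] = [[0, 3, -8], [2, 3, -15], [3, 1, 14]]
Expanding along the first row, det(C) = 0·(3·14 - (-15)·1) - 3·(2·14 - (-15)·3) + (-8)·(2·1 - 3·3) = 0·57 - 3·73 + (-8)·(-7) = -163
Since det(C) ≠ 0, rank(C) = 3 and the system is completely controllable.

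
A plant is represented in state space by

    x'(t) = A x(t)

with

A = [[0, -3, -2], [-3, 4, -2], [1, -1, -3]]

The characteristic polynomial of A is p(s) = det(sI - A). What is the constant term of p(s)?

Expand det(sI - A) for the 3×3 matrix.
p(s) = s^3 - s^2 - 21s - 35.
(Check: constant term = det(-A) = (-1)^3 det A = -35; coefficient of s^2 = -tr A = -1.)
The constant term is -35.

-35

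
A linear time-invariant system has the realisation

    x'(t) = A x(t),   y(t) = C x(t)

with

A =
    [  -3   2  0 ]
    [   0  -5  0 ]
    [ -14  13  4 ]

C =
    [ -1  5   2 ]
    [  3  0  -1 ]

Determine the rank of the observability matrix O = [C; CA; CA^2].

2

CA = [[-25, -1, 8], [5, -7, -4]]
CA^2 = [[-37, 59, 32], [41, -7, -16]]
Observability matrix O = [C; CA; CA^2] = [[-1, 5, 2], [3, 0, -1], [-25, -1, 8], [5, -7, -4], [-37, 59, 32], [41, -7, -16]]
The columns c1, c2, c3 of O are linearly dependent: c1 - c2 + 3·c3 = 0 (check each entry), so rank(O) ≤ 2.
The 2×2 minor from rows 1, 2, columns 1, 2 is (-1)·0 - 5·3 = 0 - 15 = -15 ≠ 0, so rank(O) = 2.
rank(O) = 2 < n = 3, so the pair (A, C) is not completely observable.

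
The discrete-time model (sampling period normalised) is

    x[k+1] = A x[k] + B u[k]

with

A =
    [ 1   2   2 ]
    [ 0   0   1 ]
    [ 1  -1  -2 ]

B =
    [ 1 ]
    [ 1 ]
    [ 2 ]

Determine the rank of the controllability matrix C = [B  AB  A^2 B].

3

AB = [[7], [2], [-4]]
A^2B = [[3], [-4], [13]]
Controllability matrix C = [B  AB  A^2B] = [[1, 7, 3], [1, 2, -4], [2, -4, 13]]
det(C) = 1·(2·13 - (-4)·(-4)) - 7·(1·13 - (-4)·2) + 3·(1·(-4) - 2·2) = 1·10 - 7·21 + 3·(-8) = -161 ≠ 0, so rank(C) = 3.
rank(C) = 3 = n, so the pair (A, B) is completely controllable.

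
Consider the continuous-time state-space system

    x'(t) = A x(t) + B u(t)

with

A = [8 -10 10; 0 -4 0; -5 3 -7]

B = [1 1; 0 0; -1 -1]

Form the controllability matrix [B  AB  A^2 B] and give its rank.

AB = [[-2, -2], [0, 0], [2, 2]]
A^2B = [[4, 4], [0, 0], [-4, -4]]
Controllability matrix C = [B  AB  A^2B] = [[1, 1, -2, -2, 4, 4], [0, 0, 0, 0, 0, 0], [-1, -1, 2, 2, -4, -4]]
Every column of C is a scalar multiple of column 1 = [1, 0, -1] (multipliers 1, 1, -2, -2, 4, 4), so the columns span a one-dimensional space.
C ≠ 0, hence rank(C) = 1.
rank(C) = 1 < n = 3, so the pair (A, B) is not completely controllable.

1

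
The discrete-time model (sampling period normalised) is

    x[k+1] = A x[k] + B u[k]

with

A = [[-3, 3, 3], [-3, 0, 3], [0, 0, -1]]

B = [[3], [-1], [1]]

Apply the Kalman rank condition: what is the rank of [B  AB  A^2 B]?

3

AB = [[-9], [-6], [-1]]
A^2B = [[6], [24], [1]]
Controllability matrix C = [B  AB  A^2B] = [[3, -9, 6], [-1, -6, 24], [1, -1, 1]]
det(C) = 3·((-6)·1 - 24·(-1)) - (-9)·((-1)·1 - 24·1) + 6·((-1)·(-1) - (-6)·1) = 3·18 - (-9)·(-25) + 6·7 = -129 ≠ 0, so rank(C) = 3.
rank(C) = 3 = n, so the pair (A, B) is completely controllable.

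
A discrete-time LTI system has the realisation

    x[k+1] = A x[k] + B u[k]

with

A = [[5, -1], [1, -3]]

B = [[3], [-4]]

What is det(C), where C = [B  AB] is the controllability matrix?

AB = [[19], [15]]
Controllability matrix C = [B  AB] = [[3, 19], [-4, 15]]
det(C) = 3·15 - 19·(-4) = 45 - (-76) = 121
Since det(C) ≠ 0, rank(C) = 2 and the system is completely controllable.

121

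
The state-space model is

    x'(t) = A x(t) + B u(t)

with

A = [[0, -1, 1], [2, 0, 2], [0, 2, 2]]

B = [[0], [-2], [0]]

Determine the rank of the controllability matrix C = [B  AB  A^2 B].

AB = [[2], [0], [-4]]
A^2B = [[-4], [-4], [-8]]
Controllability matrix C = [B  AB  A^2B] = [[0, 2, -4], [-2, 0, -4], [0, -4, -8]]
det(C) = 0·(0·(-8) - (-4)·(-4)) - 2·((-2)·(-8) - (-4)·0) + (-4)·((-2)·(-4) - 0·0) = 0·(-16) - 2·16 + (-4)·8 = -64 ≠ 0, so rank(C) = 3.
rank(C) = 3 = n, so the pair (A, B) is completely controllable.

3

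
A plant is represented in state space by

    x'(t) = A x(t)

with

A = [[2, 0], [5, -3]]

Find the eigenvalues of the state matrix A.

-3, 2

det(sI - A) = s^2 - (tr A)s + det A, with tr A = 2 + (-3) = -1 and det A = 2·(-3) - 0·5 = -6 - 0 = -6.
So p(s) = det(sI - A) = s^2 + s - 6.
Factor s^2 + s - 6: two numbers with sum -1 and product -6 are 2 and -3, so s^2 + s - 6 = (s - 2)(s + 3).
Hence p(s) = (s - 2) (s + 3), with roots -3, 2.
At least one eigenvalue has non-negative real part, so the system is not asymptotically stable.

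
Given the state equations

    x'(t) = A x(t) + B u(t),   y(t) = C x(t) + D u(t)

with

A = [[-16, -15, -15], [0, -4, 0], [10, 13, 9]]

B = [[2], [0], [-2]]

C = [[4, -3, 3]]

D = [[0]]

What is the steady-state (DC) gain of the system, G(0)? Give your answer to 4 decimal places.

G(0) = C(-A)^{-1}B + D = -C A^{-1} B + D.
det A = -24, so A^{-1} = (1/-24)·adj(A) = [[3/2, 5/2, 5/2], [0, -1/4, 0], [-5/3, -29/12, -8/3]]
A^{-1} B = [-2, 0, 2]^T
C A^{-1} B = -2
G(0) = D - C A^{-1} B = 0 - (-2) = 2

2.0000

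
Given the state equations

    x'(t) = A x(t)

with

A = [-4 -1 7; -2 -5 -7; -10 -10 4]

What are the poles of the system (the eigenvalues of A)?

-6, -3, 4

det(sI - A) = s^3 - (tr A)s^2 + (M11 + M22 + M33)s - det A, where Mii is the 2×2 principal minor of A obtained by deleting row i and column i.
tr A = (-4) + (-5) + 4 = -5; M11 = (-5)·4 - (-7)·(-10) = -20 - 70 = -90; M22 = (-4)·4 - 7·(-10) = -16 - (-70) = 54; M33 = (-4)·(-5) - (-1)·(-2) = 20 - 2 = 18; sum of minors = -18.
det A = (-4)·((-5)·4 - (-7)·(-10)) - (-1)·((-2)·4 - (-7)·(-10)) + 7·((-2)·(-10) - (-5)·(-10)) = (-4)·(-90) - (-1)·(-78) + 7·(-30) = 72.
So p(s) = det(sI - A) = s^3 + 5s^2 - 18s - 72.
Rational-root test: any integer root divides -72. Testing small divisors, s = -3 works: p(-3) = -27 + 45 + 54 + (-72) = 0, so (s + 3) is a factor.
Dividing, p(s) = (s + 3)(s^2 + 2s - 24).
Factor s^2 + 2s - 24: two numbers with sum -2 and product -24 are 4 and -6, so s^2 + 2s - 24 = (s - 4)(s + 6).
Hence p(s) = (s - 4) (s + 3) (s + 6), with roots -6, -3, 4.
At least one eigenvalue has non-negative real part, so the system is not asymptotically stable.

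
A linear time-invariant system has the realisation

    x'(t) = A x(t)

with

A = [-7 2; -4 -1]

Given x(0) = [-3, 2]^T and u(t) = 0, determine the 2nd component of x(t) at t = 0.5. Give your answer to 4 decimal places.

1.5746

det(sI - A) = s^2 - (tr A)s + det A, with tr A = (-7) + (-1) = -8 and det A = (-7)·(-1) - 2·(-4) = 7 - (-8) = 15.
So p(s) = det(sI - A) = s^2 + 8s + 15.
Factor s^2 + 8s + 15: two numbers with sum -8 and product 15 are -3 and -5, so s^2 + 8s + 15 = (s + 3)(s + 5).
Hence p(s) = (s + 3) (s + 5), with roots -5, -3.
The eigenvalues -5, -3 are distinct and real, so A is diagonalisable and x(t) = e^{At} x(0) = V diag(e^{λ_i t}) V^{-1} x(0), where the columns of V are the eigenvectors.
λ = -5: A - (-5)I = [[-2, 2], [-4, 4]]. Row 1 gives (-2)·v1 + 2·v2 = 0, so take v_1 = [-1, -1]^T.
λ = -3: A - (-3)I = [[-4, 2], [-4, 2]]. Row 1 gives (-4)·v1 + 2·v2 = 0, so take v_2 = [-1, -2]^T.
V = [v_1 v_2] = [[-1, -1], [-1, -2]] has det V = 1, so V^{-1} = adj(V)/det V = [[-2, 1], [1, -1]].
Modal coordinates z(0) = V^{-1} x(0): (-2)·(-3) + 1·2 = 8; 1·(-3) + (-1)·2 = -5; so z(0) = [8, -5]^T.
x_2(t) = Σ_i (v_i)_2 · z_i(0) · e^{λ_i t} (row 2 of V times the modal terms).
x_2(0.5) = (-1)·8·e^{-5·0.5} + (-2)·(-5)·e^{-3·0.5} = (-8)·0.082085 + 10·0.223130 = 1.5746.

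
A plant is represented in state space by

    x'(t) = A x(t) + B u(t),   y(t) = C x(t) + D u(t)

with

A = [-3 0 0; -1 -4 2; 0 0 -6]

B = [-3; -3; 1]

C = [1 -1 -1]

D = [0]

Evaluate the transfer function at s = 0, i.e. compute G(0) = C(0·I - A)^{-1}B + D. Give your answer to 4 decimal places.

-0.7500

G(0) = C(-A)^{-1}B + D = -C A^{-1} B + D.
det A = -72, so A^{-1} = (1/-72)·adj(A) = [[-1/3, 0, 0], [1/12, -1/4, -1/12], [0, 0, -1/6]]
A^{-1} B = [1, 5/12, -1/6]^T
C A^{-1} B = 3/4
G(0) = D - C A^{-1} B = 0 - (3/4) = -3/4 ≈ -0.7500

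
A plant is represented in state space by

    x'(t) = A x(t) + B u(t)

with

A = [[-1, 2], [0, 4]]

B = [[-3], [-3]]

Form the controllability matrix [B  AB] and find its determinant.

AB = [[-3], [-12]]
Controllability matrix C = [B  AB] = [[-3, -3], [-3, -12]]
det(C) = (-3)·(-12) - (-3)·(-3) = 36 - 9 = 27
Since det(C) ≠ 0, rank(C) = 2 and the system is completely controllable.

27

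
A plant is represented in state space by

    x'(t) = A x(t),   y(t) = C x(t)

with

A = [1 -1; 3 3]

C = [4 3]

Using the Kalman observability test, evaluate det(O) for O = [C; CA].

CA = [[13, 5]]
Observability matrix O = [C; CA] = [[4, 3], [13, 5]]
det(O) = 4·5 - 3·13 = 20 - 39 = -19
Since det(O) ≠ 0, rank(O) = 2 and the system is completely observable.

-19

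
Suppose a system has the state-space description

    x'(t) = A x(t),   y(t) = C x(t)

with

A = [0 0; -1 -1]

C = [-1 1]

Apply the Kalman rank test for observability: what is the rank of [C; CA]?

CA = [[-1, -1]]
Observability matrix O = [C; CA] = [[-1, 1], [-1, -1]]
det(O) = (-1)·(-1) - 1·(-1) = 1 - (-1) = 2 ≠ 0, so rank(O) = 2.
rank(O) = 2 = n, so the pair (A, C) is completely observable.

2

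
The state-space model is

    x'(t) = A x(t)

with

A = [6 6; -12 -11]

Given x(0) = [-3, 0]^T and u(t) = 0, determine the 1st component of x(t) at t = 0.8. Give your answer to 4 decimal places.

-3.2740

det(sI - A) = s^2 - (tr A)s + det A, with tr A = 6 + (-11) = -5 and det A = 6·(-11) - 6·(-12) = -66 - (-72) = 6.
So p(s) = det(sI - A) = s^2 + 5s + 6.
Factor s^2 + 5s + 6: two numbers with sum -5 and product 6 are -2 and -3, so s^2 + 5s + 6 = (s + 2)(s + 3).
Hence p(s) = (s + 2) (s + 3), with roots -3, -2.
The eigenvalues -3, -2 are distinct and real, so A is diagonalisable and x(t) = e^{At} x(0) = V diag(e^{λ_i t}) V^{-1} x(0), where the columns of V are the eigenvectors.
λ = -3: A - (-3)I = [[9, 6], [-12, -8]]. Row 1 gives 9·v1 + 6·v2 = 0, so take v_1 = [-2, 3]^T.
λ = -2: A - (-2)I = [[8, 6], [-12, -9]]. Row 1 gives 8·v1 + 6·v2 = 0, so take v_2 = [3, -4]^T.
V = [v_1 v_2] = [[-2, 3], [3, -4]] has det V = -1, so V^{-1} = adj(V)/det V = [[4, 3], [3, 2]].
Modal coordinates z(0) = V^{-1} x(0): 4·(-3) + 3·0 = -12; 3·(-3) + 2·0 = -9; so z(0) = [-12, -9]^T.
x_1(t) = Σ_i (v_i)_1 · z_i(0) · e^{λ_i t} (row 1 of V times the modal terms).
x_1(0.8) = (-2)·(-12)·e^{-3·0.8} + 3·(-9)·e^{-2·0.8} = 24·0.090718 + (-27)·0.201897 = -3.2740.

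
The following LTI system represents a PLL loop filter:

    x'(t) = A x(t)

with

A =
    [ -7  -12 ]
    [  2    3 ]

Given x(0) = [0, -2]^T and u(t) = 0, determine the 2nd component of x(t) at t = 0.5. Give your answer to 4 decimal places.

det(sI - A) = s^2 - (tr A)s + det A, with tr A = (-7) + 3 = -4 and det A = (-7)·3 - (-12)·2 = -21 - (-24) = 3.
So p(s) = det(sI - A) = s^2 + 4s + 3.
Factor s^2 + 4s + 3: two numbers with sum -4 and product 3 are -1 and -3, so s^2 + 4s + 3 = (s + 1)(s + 3).
Hence p(s) = (s + 1) (s + 3), with roots -3, -1.
The eigenvalues -3, -1 are distinct and real, so A is diagonalisable and x(t) = e^{At} x(0) = V diag(e^{λ_i t}) V^{-1} x(0), where the columns of V are the eigenvectors.
λ = -3: A - (-3)I = [[-4, -12], [2, 6]]. Row 1 gives (-4)·v1 + (-12)·v2 = 0, so take v_1 = [-3, 1]^T.
λ = -1: A - (-1)I = [[-6, -12], [2, 4]]. Row 1 gives (-6)·v1 + (-12)·v2 = 0, so take v_2 = [-2, 1]^T.
V = [v_1 v_2] = [[-3, -2], [1, 1]] has det V = -1, so V^{-1} = adj(V)/det V = [[-1, -2], [1, 3]].
Modal coordinates z(0) = V^{-1} x(0): (-1)·0 + (-2)·(-2) = 4; 1·0 + 3·(-2) = -6; so z(0) = [4, -6]^T.
x_2(t) = Σ_i (v_i)_2 · z_i(0) · e^{λ_i t} (row 2 of V times the modal terms).
x_2(0.5) = 1·4·e^{-3·0.5} + 1·(-6)·e^{-1·0.5} = 4·0.223130 + (-6)·0.606531 = -2.7467.

-2.7467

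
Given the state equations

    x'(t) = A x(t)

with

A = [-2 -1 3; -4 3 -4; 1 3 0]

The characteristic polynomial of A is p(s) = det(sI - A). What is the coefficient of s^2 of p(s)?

-1

Expand det(sI - A) for the 3×3 matrix.
p(s) = s^3 - s^2 - s + 65.
(Check: constant term = det(-A) = (-1)^3 det A = 65; coefficient of s^2 = -tr A = -1.)
The coefficient of s^2 is -1.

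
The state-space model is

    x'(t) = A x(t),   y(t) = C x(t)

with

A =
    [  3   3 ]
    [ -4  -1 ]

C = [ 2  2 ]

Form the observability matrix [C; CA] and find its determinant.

CA = [[-2, 4]]
Observability matrix O = [C; CA] = [[2, 2], [-2, 4]]
det(O) = 2·4 - 2·(-2) = 8 - (-4) = 12
Since det(O) ≠ 0, rank(O) = 2 and the system is completely observable.

12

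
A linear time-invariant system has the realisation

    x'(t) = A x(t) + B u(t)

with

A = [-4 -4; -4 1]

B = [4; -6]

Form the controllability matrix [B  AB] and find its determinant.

AB = [[8], [-22]]
Controllability matrix C = [B  AB] = [[4, 8], [-6, -22]]
det(C) = 4·(-22) - 8·(-6) = -88 - (-48) = -40
Since det(C) ≠ 0, rank(C) = 2 and the system is completely controllable.

-40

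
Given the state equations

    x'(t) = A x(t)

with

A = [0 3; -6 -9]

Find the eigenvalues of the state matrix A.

-6, -3

det(sI - A) = s^2 - (tr A)s + det A, with tr A = 0 + (-9) = -9 and det A = 0·(-9) - 3·(-6) = 0 - (-18) = 18.
So p(s) = det(sI - A) = s^2 + 9s + 18.
Factor s^2 + 9s + 18: two numbers with sum -9 and product 18 are -3 and -6, so s^2 + 9s + 18 = (s + 3)(s + 6).
Hence p(s) = (s + 3) (s + 6), with roots -6, -3.
All eigenvalues have negative real part, so the system is asymptotically stable.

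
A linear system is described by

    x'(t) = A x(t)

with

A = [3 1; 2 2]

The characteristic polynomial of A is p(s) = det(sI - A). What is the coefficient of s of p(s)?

-5

For a 2×2 matrix, det(sI - A) = s^2 - (tr A)s + det A.
tr A = 5, det A = 4.
So p(s) = s^2 - 5s + 4.
The coefficient of s is -5.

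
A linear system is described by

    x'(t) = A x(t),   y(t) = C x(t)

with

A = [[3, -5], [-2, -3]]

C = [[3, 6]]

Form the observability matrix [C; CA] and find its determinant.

-81

CA = [[-3, -33]]
Observability matrix O = [C; CA] = [[3, 6], [-3, -33]]
det(O) = 3·(-33) - 6·(-3) = -99 - (-18) = -81
Since det(O) ≠ 0, rank(O) = 2 and the system is completely observable.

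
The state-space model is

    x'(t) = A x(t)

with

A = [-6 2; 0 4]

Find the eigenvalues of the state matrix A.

det(sI - A) = s^2 - (tr A)s + det A, with tr A = (-6) + 4 = -2 and det A = (-6)·4 - 2·0 = -24 - 0 = -24.
So p(s) = det(sI - A) = s^2 + 2s - 24.
Factor s^2 + 2s - 24: two numbers with sum -2 and product -24 are 4 and -6, so s^2 + 2s - 24 = (s - 4)(s + 6).
Hence p(s) = (s - 4) (s + 6), with roots -6, 4.
At least one eigenvalue has non-negative real part, so the system is not asymptotically stable.

-6, 4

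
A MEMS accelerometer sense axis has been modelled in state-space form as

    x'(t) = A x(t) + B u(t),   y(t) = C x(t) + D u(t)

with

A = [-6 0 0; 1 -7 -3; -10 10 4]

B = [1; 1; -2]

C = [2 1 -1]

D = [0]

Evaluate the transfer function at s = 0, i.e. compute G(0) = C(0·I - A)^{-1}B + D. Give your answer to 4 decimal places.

10.5000

G(0) = C(-A)^{-1}B + D = -C A^{-1} B + D.
det A = -12, so A^{-1} = (1/-12)·adj(A) = [[-1/6, 0, 0], [-13/6, 2, 3/2], [5, -5, -7/2]]
A^{-1} B = [-1/6, -19/6, 7]^T
C A^{-1} B = -21/2
G(0) = D - C A^{-1} B = 0 - (-21/2) = 21/2 ≈ 10.5000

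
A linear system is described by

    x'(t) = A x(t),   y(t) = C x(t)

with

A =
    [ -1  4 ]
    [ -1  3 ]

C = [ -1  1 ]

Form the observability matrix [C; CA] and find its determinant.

CA = [[0, -1]]
Observability matrix O = [C; CA] = [[-1, 1], [0, -1]]
det(O) = (-1)·(-1) - 1·0 = 1 - 0 = 1
Since det(O) ≠ 0, rank(O) = 2 and the system is completely observable.

1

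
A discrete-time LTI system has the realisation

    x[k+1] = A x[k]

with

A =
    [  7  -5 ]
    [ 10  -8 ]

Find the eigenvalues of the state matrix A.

-3, 2

det(zI - A) = z^2 - (tr A)z + det A, with tr A = 7 + (-8) = -1 and det A = 7·(-8) - (-5)·10 = -56 - (-50) = -6.
So p(z) = det(zI - A) = z^2 + z - 6.
Factor z^2 + z - 6: two numbers with sum -1 and product -6 are 2 and -3, so z^2 + z - 6 = (z - 2)(z + 3).
Hence p(z) = (z - 2) (z + 3), with roots -3, 2.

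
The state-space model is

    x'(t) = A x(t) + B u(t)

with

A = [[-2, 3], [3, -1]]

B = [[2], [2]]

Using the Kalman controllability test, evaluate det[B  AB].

AB = [[2], [4]]
Controllability matrix C = [B  AB] = [[2, 2], [2, 4]]
det(C) = 2·4 - 2·2 = 8 - 4 = 4
Since det(C) ≠ 0, rank(C) = 2 and the system is completely controllable.

4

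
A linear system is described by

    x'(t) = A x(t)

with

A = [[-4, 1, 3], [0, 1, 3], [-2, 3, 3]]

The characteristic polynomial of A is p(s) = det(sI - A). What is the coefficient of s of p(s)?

-16

Expand det(sI - A) for the 3×3 matrix.
p(s) = s^3 - 16s - 24.
(Check: constant term = det(-A) = (-1)^3 det A = -24; coefficient of s^2 = -tr A = 0.)
The coefficient of s is -16.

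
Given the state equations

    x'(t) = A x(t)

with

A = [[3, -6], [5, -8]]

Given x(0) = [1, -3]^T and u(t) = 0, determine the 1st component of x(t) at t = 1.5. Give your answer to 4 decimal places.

det(sI - A) = s^2 - (tr A)s + det A, with tr A = 3 + (-8) = -5 and det A = 3·(-8) - (-6)·5 = -24 - (-30) = 6.
So p(s) = det(sI - A) = s^2 + 5s + 6.
Factor s^2 + 5s + 6: two numbers with sum -5 and product 6 are -2 and -3, so s^2 + 5s + 6 = (s + 2)(s + 3).
Hence p(s) = (s + 2) (s + 3), with roots -3, -2.
The eigenvalues -3, -2 are distinct and real, so A is diagonalisable and x(t) = e^{At} x(0) = V diag(e^{λ_i t}) V^{-1} x(0), where the columns of V are the eigenvectors.
λ = -3: A - (-3)I = [[6, -6], [5, -5]]. Row 1 gives 6·v1 + (-6)·v2 = 0, so take v_1 = [1, 1]^T.
λ = -2: A - (-2)I = [[5, -6], [5, -6]]. Row 1 gives 5·v1 + (-6)·v2 = 0, so take v_2 = [6, 5]^T.
V = [v_1 v_2] = [[1, 6], [1, 5]] has det V = -1, so V^{-1} = adj(V)/det V = [[-5, 6], [1, -1]].
Modal coordinates z(0) = V^{-1} x(0): (-5)·1 + 6·(-3) = -23; 1·1 + (-1)·(-3) = 4; so z(0) = [-23, 4]^T.
x_1(t) = Σ_i (v_i)_1 · z_i(0) · e^{λ_i t} (row 1 of V times the modal terms).
x_1(1.5) = 1·(-23)·e^{-3·1.5} + 6·4·e^{-2·1.5} = (-23)·0.011109 + 24·0.049787 = 0.9394.

0.9394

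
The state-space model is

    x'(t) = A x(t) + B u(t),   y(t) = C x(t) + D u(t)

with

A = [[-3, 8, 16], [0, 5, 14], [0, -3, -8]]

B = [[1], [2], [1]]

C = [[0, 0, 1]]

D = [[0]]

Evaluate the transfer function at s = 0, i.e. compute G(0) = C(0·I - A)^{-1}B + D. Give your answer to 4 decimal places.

G(0) = C(-A)^{-1}B + D = -C A^{-1} B + D.
det A = -6, so A^{-1} = (1/-6)·adj(A) = [[-1/3, -8/3, -16/3], [0, -4, -7], [0, 3/2, 5/2]]
A^{-1} B = [-11, -15, 11/2]^T
C A^{-1} B = 11/2
G(0) = D - C A^{-1} B = 0 - (11/2) = -11/2 ≈ -5.5000

-5.5000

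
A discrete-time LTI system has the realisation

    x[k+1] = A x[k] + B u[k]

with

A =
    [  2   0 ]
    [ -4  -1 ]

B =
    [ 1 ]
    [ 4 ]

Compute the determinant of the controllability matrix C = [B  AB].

-16

AB = [[2], [-8]]
Controllability matrix C = [B  AB] = [[1, 2], [4, -8]]
det(C) = 1·(-8) - 2·4 = -8 - 8 = -16
Since det(C) ≠ 0, rank(C) = 2 and the system is completely controllable.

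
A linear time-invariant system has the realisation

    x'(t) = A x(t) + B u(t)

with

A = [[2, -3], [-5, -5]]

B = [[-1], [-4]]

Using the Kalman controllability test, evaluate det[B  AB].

AB = [[10], [25]]
Controllability matrix C = [B  AB] = [[-1, 10], [-4, 25]]
det(C) = (-1)·25 - 10·(-4) = -25 - (-40) = 15
Since det(C) ≠ 0, rank(C) = 2 and the system is completely controllable.

15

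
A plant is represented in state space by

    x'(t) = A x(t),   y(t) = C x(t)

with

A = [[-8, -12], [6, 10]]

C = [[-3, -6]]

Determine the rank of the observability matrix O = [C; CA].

1

CA = [[-12, -24]]
Observability matrix O = [C; CA] = [[-3, -6], [-12, -24]]
Every row of O is a scalar multiple of row 1 = [-3, -6] (multipliers 1, 4), so the rows span a one-dimensional space.
O ≠ 0, hence rank(O) = 1.
rank(O) = 1 < n = 2, so the pair (A, C) is not completely observable.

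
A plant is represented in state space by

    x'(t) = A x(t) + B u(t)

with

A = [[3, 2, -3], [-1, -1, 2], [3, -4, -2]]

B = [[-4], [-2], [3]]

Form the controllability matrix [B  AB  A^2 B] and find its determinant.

AB = [[-25], [12], [-10]]
A^2B = [[-21], [-7], [-103]]
Controllability matrix C = [B  AB  A^2B] = [[-4, -25, -21], [-2, 12, -7], [3, -10, -103]]
Expanding along the first row, det(C) = (-4)·(12·(-103) - (-7)·(-10)) - (-25)·((-2)·(-103) - (-7)·3) + (-21)·((-2)·(-10) - 12·3) = (-4)·(-1306) - (-25)·227 + (-21)·(-16) = 11235
Since det(C) ≠ 0, rank(C) = 3 and the system is completely controllable.

11235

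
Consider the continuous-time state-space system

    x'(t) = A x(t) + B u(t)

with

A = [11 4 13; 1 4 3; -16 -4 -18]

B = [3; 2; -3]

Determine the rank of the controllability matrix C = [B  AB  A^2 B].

2

AB = [[2], [2], [-2]]
A^2B = [[4], [4], [-4]]
Controllability matrix C = [B  AB  A^2B] = [[3, 2, 4], [2, 2, 4], [-3, -2, -4]]
The rows r1, r2, r3 of C are linearly dependent: r1 + r3 = 0 (check each entry), so rank(C) ≤ 2.
The 2×2 minor from rows 1, 2, columns 1, 2 is 3·2 - 2·2 = 6 - 4 = 2 ≠ 0, so rank(C) = 2.
rank(C) = 2 < n = 3, so the pair (A, B) is not completely controllable.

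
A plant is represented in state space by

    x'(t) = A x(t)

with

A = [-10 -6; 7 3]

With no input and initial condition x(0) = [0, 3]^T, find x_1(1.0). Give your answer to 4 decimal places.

-0.5665

det(sI - A) = s^2 - (tr A)s + det A, with tr A = (-10) + 3 = -7 and det A = (-10)·3 - (-6)·7 = -30 - (-42) = 12.
So p(s) = det(sI - A) = s^2 + 7s + 12.
Factor s^2 + 7s + 12: two numbers with sum -7 and product 12 are -3 and -4, so s^2 + 7s + 12 = (s + 3)(s + 4).
Hence p(s) = (s + 3) (s + 4), with roots -4, -3.
The eigenvalues -4, -3 are distinct and real, so A is diagonalisable and x(t) = e^{At} x(0) = V diag(e^{λ_i t}) V^{-1} x(0), where the columns of V are the eigenvectors.
λ = -4: A - (-4)I = [[-6, -6], [7, 7]]. Row 1 gives (-6)·v1 + (-6)·v2 = 0, so take v_1 = [-1, 1]^T.
λ = -3: A - (-3)I = [[-7, -6], [7, 6]]. Row 1 gives (-7)·v1 + (-6)·v2 = 0, so take v_2 = [-6, 7]^T.
V = [v_1 v_2] = [[-1, -6], [1, 7]] has det V = -1, so V^{-1} = adj(V)/det V = [[-7, -6], [1, 1]].
Modal coordinates z(0) = V^{-1} x(0): (-7)·0 + (-6)·3 = -18; 1·0 + 1·3 = 3; so z(0) = [-18, 3]^T.
x_1(t) = Σ_i (v_i)_1 · z_i(0) · e^{λ_i t} (row 1 of V times the modal terms).
x_1(1.0) = (-1)·(-18)·e^{-4·1.0} + (-6)·3·e^{-3·1.0} = 18·0.018316 + (-18)·0.049787 = -0.5665.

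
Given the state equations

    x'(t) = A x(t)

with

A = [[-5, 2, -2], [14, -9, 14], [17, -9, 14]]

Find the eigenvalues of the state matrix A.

det(sI - A) = s^3 - (tr A)s^2 + (M11 + M22 + M33)s - det A, where Mii is the 2×2 principal minor of A obtained by deleting row i and column i.
tr A = (-5) + (-9) + 14 = 0; M11 = (-9)·14 - 14·(-9) = -126 - (-126) = 0; M22 = (-5)·14 - (-2)·17 = -70 - (-34) = -36; M33 = (-5)·(-9) - 2·14 = 45 - 28 = 17; sum of minors = -19.
det A = (-5)·((-9)·14 - 14·(-9)) - 2·(14·14 - 14·17) + (-2)·(14·(-9) - (-9)·17) = (-5)·0 - 2·(-42) + (-2)·27 = 30.
So p(s) = det(sI - A) = s^3 - 19s - 30.
Rational-root test: any integer root divides -30. Testing small divisors, s = -2 works: p(-2) = -8 + 0 + 38 + (-30) = 0, so (s + 2) is a factor.
Dividing, p(s) = (s + 2)(s^2 - 2s - 15).
Factor s^2 - 2s - 15: two numbers with sum 2 and product -15 are 5 and -3, so s^2 - 2s - 15 = (s - 5)(s + 3).
Hence p(s) = (s - 5) (s + 2) (s + 3), with roots -3, -2, 5.
At least one eigenvalue has non-negative real part, so the system is not asymptotically stable.

-3, -2, 5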